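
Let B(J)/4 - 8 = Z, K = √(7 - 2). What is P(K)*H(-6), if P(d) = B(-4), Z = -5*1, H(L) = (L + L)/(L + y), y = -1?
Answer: 144/7 ≈ 20.571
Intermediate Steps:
H(L) = 2*L/(-1 + L) (H(L) = (L + L)/(L - 1) = (2*L)/(-1 + L) = 2*L/(-1 + L))
K = √5 ≈ 2.2361
Z = -5
B(J) = 12 (B(J) = 32 + 4*(-5) = 32 - 20 = 12)
P(d) = 12
P(K)*H(-6) = 12*(2*(-6)/(-1 - 6)) = 12*(2*(-6)/(-7)) = 12*(2*(-6)*(-⅐)) = 12*(12/7) = 144/7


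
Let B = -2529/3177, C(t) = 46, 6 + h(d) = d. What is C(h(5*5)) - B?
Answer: 16519/353 ≈ 46.796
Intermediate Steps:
h(d) = -6 + d
B = -281/353 (B = -2529*1/3177 = -281/353 ≈ -0.79603)
C(h(5*5)) - B = 46 - 1*(-281/353) = 46 + 281/353 = 16519/353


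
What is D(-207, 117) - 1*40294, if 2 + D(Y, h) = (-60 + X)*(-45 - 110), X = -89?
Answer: -17201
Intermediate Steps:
D(Y, h) = 23093 (D(Y, h) = -2 + (-60 - 89)*(-45 - 110) = -2 - 149*(-155) = -2 + 23095 = 23093)
D(-207, 117) - 1*40294 = 23093 - 1*40294 = 23093 - 40294 = -17201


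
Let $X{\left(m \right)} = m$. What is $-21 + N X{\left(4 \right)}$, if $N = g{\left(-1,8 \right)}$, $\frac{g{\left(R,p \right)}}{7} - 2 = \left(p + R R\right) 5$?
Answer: $1295$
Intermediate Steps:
$g{\left(R,p \right)} = 14 + 35 p + 35 R^{2}$ ($g{\left(R,p \right)} = 14 + 7 \left(p + R R\right) 5 = 14 + 7 \left(p + R^{2}\right) 5 = 14 + 7 \left(5 p + 5 R^{2}\right) = 14 + \left(35 p + 35 R^{2}\right) = 14 + 35 p + 35 R^{2}$)
$N = 329$ ($N = 14 + 35 \cdot 8 + 35 \left(-1\right)^{2} = 14 + 280 + 35 \cdot 1 = 14 + 280 + 35 = 329$)
$-21 + N X{\left(4 \right)} = -21 + 329 \cdot 4 = -21 + 1316 = 1295$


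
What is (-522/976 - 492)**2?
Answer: 57771487449/238144 ≈ 2.4259e+5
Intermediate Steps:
(-522/976 - 492)**2 = (-522*1/976 - 492)**2 = (-261/488 - 492)**2 = (-240357/488)**2 = 57771487449/238144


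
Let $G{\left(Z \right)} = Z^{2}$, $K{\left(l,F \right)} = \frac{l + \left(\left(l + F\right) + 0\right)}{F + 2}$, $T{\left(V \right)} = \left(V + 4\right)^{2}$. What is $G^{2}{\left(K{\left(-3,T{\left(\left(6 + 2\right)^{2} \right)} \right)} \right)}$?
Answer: $\frac{28424689653361}{28622168300961} \approx 0.9931$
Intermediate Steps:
$T{\left(V \right)} = \left(4 + V\right)^{2}$
$K{\left(l,F \right)} = \frac{F + 2 l}{2 + F}$ ($K{\left(l,F \right)} = \frac{l + \left(\left(F + l\right) + 0\right)}{2 + F} = \frac{l + \left(F + l\right)}{2 + F} = \frac{F + 2 l}{2 + F}$)
$G^{2}{\left(K{\left(-3,T{\left(\left(6 + 2\right)^{2} \right)} \right)} \right)} = \left(\left(\frac{\left(4 + \left(6 + 2\right)^{2}\right)^{2} + 2 \left(-3\right)}{2 + \left(4 + \left(6 + 2\right)^{2}\right)^{2}}\right)^{2}\right)^{2} = \left(\left(\frac{\left(4 + 8^{2}\right)^{2} - 6}{2 + \left(4 + 8^{2}\right)^{2}}\right)^{2}\right)^{2} = \left(\left(\frac{\left(4 + 64\right)^{2} - 6}{2 + \left(4 + 64\right)^{2}}\right)^{2}\right)^{2} = \left(\left(\frac{68^{2} - 6}{2 + 68^{2}}\right)^{2}\right)^{2} = \left(\left(\frac{4624 - 6}{2 + 4624}\right)^{2}\right)^{2} = \left(\left(\frac{1}{4626} \cdot 4618\right)^{2}\right)^{2} = \left(\left(\frac{2309}{2313}\right)^{2}\right)^{2} = \left(\frac{5331481}{5349969}\right)^{2} = \frac{28424689653361}{28622168300961}$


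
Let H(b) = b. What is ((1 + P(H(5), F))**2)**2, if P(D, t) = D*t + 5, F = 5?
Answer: 923521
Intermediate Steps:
P(D, t) = 5 + D*t
((1 + P(H(5), F))**2)**2 = ((1 + (5 + 5*5))**2)**2 = ((1 + (5 + 25))**2)**2 = ((1 + 30)**2)**2 = (31**2)**2 = 961**2 = 923521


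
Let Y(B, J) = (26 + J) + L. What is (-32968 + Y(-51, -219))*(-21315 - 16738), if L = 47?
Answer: 1260087042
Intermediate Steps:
Y(B, J) = 73 + J (Y(B, J) = (26 + J) + 47 = 73 + J)
(-32968 + Y(-51, -219))*(-21315 - 16738) = (-32968 + (73 - 219))*(-21315 - 16738) = (-32968 - 146)*(-38053) = -33114*(-38053) = 1260087042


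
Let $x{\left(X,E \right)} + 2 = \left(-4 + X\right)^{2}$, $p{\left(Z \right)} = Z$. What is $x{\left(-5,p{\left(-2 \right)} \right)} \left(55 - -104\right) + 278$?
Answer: $12839$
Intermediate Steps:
$x{\left(X,E \right)} = -2 + \left(-4 + X\right)^{2}$
$x{\left(-5,p{\left(-2 \right)} \right)} \left(55 - -104\right) + 278 = \left(-2 + \left(-4 - 5\right)^{2}\right) \left(55 - -104\right) + 278 = \left(-2 + \left(-9\right)^{2}\right) \left(55 + 104\right) + 278 = \left(-2 + 81\right) 159 + 278 = 79 \cdot 159 + 278 = 12561 + 278 = 12839$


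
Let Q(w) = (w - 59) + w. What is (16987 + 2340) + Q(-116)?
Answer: 19036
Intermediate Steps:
Q(w) = -59 + 2*w (Q(w) = (-59 + w) + w = -59 + 2*w)
(16987 + 2340) + Q(-116) = (16987 + 2340) + (-59 + 2*(-116)) = 19327 + (-59 - 232) = 19327 - 291 = 19036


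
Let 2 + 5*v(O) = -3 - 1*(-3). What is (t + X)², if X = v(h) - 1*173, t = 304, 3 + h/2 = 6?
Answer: 426409/25 ≈ 17056.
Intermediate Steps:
h = 6 (h = -6 + 2*6 = -6 + 12 = 6)
v(O) = -⅖ (v(O) = -⅖ + (-3 - 1*(-3))/5 = -⅖ + (-3 + 3)/5 = -⅖ + (⅕)*0 = -⅖ + 0 = -⅖)
X = -867/5 (X = -⅖ - 1*173 = -⅖ - 173 = -867/5 ≈ -173.40)
(t + X)² = (304 - 867/5)² = (653/5)² = 426409/25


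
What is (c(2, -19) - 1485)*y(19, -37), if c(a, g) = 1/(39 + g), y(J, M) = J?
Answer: -564281/20 ≈ -28214.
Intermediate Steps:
(c(2, -19) - 1485)*y(19, -37) = (1/(39 - 19) - 1485)*19 = (1/20 - 1485)*19 = -29699/20*19 = -564281/20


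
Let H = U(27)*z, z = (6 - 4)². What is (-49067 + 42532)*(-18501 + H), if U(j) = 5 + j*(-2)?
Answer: 122184895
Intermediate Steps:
U(j) = 5 - 2*j
z = 4 (z = 2² = 4)
H = -196 (H = (5 - 2*27)*4 = (5 - 54)*4 = -49*4 = -196)
(-49067 + 42532)*(-18501 + H) = (-49067 + 42532)*(-18501 - 196) = -6535*(-18697) = 122184895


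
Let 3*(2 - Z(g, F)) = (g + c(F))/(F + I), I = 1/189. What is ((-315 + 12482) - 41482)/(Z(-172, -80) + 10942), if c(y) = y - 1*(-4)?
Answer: -443213485/165446712 ≈ -2.6789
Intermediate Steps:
I = 1/189 ≈ 0.0052910
c(y) = 4 + y (c(y) = y + 4 = 4 + y)
Z(g, F) = 2 - (4 + F + g)/(3*(1/189 + F)) (Z(g, F) = 2 - (g + (4 + F))/(3*(F + 1/189)) = 2 - (4 + F + g)/(3*(1/189 + F)))
((-315 + 12482) - 41482)/(Z(-172, -80) + 10942) = ((-315 + 12482) - 41482)/((-250 - 63*(-172) + 315*(-80))/(1 + 189*(-80)) + 10942) = (12167 - 41482)/((-250 + 10836 - 25200)/(1 - 15120) + 10942) = -29315/(-14614/(-15119) + 10942) = -29315/(-1/15119*(-14614) + 10942) = -29315/(14614/15119 + 10942) = -29315/165446712/15119 = -29315*15119/165446712 = -443213485/165446712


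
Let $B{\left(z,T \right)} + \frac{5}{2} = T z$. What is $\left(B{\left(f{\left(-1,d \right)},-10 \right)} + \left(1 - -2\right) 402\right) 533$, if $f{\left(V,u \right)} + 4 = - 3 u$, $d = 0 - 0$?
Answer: $\frac{1325571}{2} \approx 6.6279 \cdot 10^{5}$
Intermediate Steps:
$d = 0$ ($d = 0 + 0 = 0$)
$f{\left(V,u \right)} = -4 - 3 u$
$B{\left(z,T \right)} = - \frac{5}{2} + T z$
$\left(B{\left(f{\left(-1,d \right)},-10 \right)} + \left(1 - -2\right) 402\right) 533 = \left(\left(- \frac{5}{2} - 10 \left(-4 - 0\right)\right) + \left(1 - -2\right) 402\right) 533 = \left(\left(- \frac{5}{2} - 10 \left(-4 + 0\right)\right) + \left(1 + 2\right) 402\right) 533 = \left(\left(- \frac{5}{2} - -40\right) + 3 \cdot 402\right) 533 = \left(\left(- \frac{5}{2} + 40\right) + 1206\right) 533 = \left(\frac{75}{2} + 1206\right) 533 = \frac{2487}{2} \cdot 533 = \frac{1325571}{2}$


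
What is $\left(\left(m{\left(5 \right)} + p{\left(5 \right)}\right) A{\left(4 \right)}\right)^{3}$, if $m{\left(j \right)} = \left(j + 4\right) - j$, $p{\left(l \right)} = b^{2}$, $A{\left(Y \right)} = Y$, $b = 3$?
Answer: $140608$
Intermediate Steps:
$p{\left(l \right)} = 9$ ($p{\left(l \right)} = 3^{2} = 9$)
$m{\left(j \right)} = 4$ ($m{\left(j \right)} = \left(4 + j\right) - j = 4$)
$\left(\left(m{\left(5 \right)} + p{\left(5 \right)}\right) A{\left(4 \right)}\right)^{3} = \left(\left(4 + 9\right) 4\right)^{3} = \left(13 \cdot 4\right)^{3} = 52^{3} = 140608$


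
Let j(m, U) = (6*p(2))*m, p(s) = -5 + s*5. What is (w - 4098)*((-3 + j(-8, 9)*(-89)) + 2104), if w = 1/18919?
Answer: -1818932761121/18919 ≈ -9.6143e+7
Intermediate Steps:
p(s) = -5 + 5*s
w = 1/18919 ≈ 5.2857e-5
j(m, U) = 30*m (j(m, U) = (6*(-5 + 5*2))*m = (6*(-5 + 10))*m = (6*5)*m = 30*m)
(w - 4098)*((-3 + j(-8, 9)*(-89)) + 2104) = (1/18919 - 4098)*((-3 + (30*(-8))*(-89)) + 2104) = -77530061*((-3 - 240*(-89)) + 2104)/18919 = -77530061*((-3 + 21360) + 2104)/18919 = -77530061*(21357 + 2104)/18919 = -77530061/18919*23461 = -1818932761121/18919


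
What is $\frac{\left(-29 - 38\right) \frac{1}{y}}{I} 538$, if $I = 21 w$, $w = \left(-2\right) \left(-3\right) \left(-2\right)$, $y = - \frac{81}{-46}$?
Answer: $\frac{414529}{5103} \approx 81.232$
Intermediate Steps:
$y = \frac{81}{46}$ ($y = \left(-81\right) \left(- \frac{1}{46}\right) = \frac{81}{46} \approx 1.7609$)
$w = -12$ ($w = 6 \left(-2\right) = -12$)
$I = -252$ ($I = 21 \left(-12\right) = -252$)
$\frac{\left(-29 - 38\right) \frac{1}{y}}{I} 538 = \frac{\left(-29 - 38\right) \frac{1}{\frac{81}{46}}}{-252} \cdot 538 = \left(-67\right) \frac{46}{81} \left(- \frac{1}{252}\right) 538 = \left(- \frac{3082}{81}\right) \left(- \frac{1}{252}\right) 538 = \frac{1541}{10206} \cdot 538 = \frac{414529}{5103}$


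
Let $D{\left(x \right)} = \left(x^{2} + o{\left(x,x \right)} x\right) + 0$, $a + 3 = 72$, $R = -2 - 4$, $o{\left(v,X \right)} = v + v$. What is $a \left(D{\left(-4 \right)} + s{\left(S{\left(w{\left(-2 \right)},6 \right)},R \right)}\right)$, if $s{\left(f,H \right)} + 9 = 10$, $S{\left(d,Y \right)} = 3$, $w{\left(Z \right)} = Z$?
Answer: $3381$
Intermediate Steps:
$o{\left(v,X \right)} = 2 v$
$R = -6$ ($R = -2 - 4 = -6$)
$s{\left(f,H \right)} = 1$ ($s{\left(f,H \right)} = -9 + 10 = 1$)
$a = 69$ ($a = -3 + 72 = 69$)
$D{\left(x \right)} = 3 x^{2}$ ($D{\left(x \right)} = \left(x^{2} + 2 x x\right) + 0 = \left(x^{2} + 2 x^{2}\right) + 0 = 3 x^{2} + 0 = 3 x^{2}$)
$a \left(D{\left(-4 \right)} + s{\left(S{\left(w{\left(-2 \right)},6 \right)},R \right)}\right) = 69 \left(3 \left(-4\right)^{2} + 1\right) = 69 \left(3 \cdot 16 + 1\right) = 69 \left(48 + 1\right) = 69 \cdot 49 = 3381$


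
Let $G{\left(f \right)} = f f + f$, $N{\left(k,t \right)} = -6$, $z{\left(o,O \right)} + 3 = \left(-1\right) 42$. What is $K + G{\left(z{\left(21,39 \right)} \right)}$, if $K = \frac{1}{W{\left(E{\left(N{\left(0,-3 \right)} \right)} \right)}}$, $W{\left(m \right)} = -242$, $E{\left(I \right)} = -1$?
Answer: $\frac{479159}{242} \approx 1980.0$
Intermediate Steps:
$z{\left(o,O \right)} = -45$ ($z{\left(o,O \right)} = -3 - 42 = -45$)
$G{\left(f \right)} = f + f^{2}$ ($G{\left(f \right)} = f^{2} + f = f + f^{2}$)
$K = - \frac{1}{242}$ ($K = \frac{1}{-242} = - \frac{1}{242} \approx -0.0041322$)
$K + G{\left(z{\left(21,39 \right)} \right)} = - \frac{1}{242} - 45 \left(1 - 45\right) = - \frac{1}{242} - -1980 = - \frac{1}{242} + 1980 = \frac{479159}{242}$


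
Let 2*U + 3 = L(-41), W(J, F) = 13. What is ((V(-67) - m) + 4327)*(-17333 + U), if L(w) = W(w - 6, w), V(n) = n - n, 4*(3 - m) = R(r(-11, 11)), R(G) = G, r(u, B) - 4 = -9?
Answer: -74904612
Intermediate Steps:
r(u, B) = -5 (r(u, B) = 4 - 9 = -5)
m = 17/4 (m = 3 - 1/4*(-5) = 3 + 5/4 = 17/4 ≈ 4.2500)
V(n) = 0
L(w) = 13
U = 5 (U = -3/2 + (1/2)*13 = -3/2 + 13/2 = 5)
((V(-67) - m) + 4327)*(-17333 + U) = ((0 - 1*17/4) + 4327)*(-17333 + 5) = ((0 - 17/4) + 4327)*(-17328) = (-17/4 + 4327)*(-17328) = (17291/4)*(-17328) = -74904612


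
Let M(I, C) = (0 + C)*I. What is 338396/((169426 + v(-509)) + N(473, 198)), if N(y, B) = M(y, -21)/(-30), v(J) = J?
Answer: 3383960/1692481 ≈ 1.9994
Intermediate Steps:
M(I, C) = C*I
N(y, B) = 7*y/10 (N(y, B) = -21*y/(-30) = -21*y*(-1/30) = 7*y/10)
338396/((169426 + v(-509)) + N(473, 198)) = 338396/((169426 - 509) + (7/10)*473) = 338396/(168917 + 3311/10) = 338396/(1692481/10) = 338396*(10/1692481) = 3383960/1692481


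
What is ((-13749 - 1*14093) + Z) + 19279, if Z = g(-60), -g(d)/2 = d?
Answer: -8443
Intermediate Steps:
g(d) = -2*d
Z = 120 (Z = -2*(-60) = 120)
((-13749 - 1*14093) + Z) + 19279 = ((-13749 - 1*14093) + 120) + 19279 = ((-13749 - 14093) + 120) + 19279 = (-27842 + 120) + 19279 = -27722 + 19279 = -8443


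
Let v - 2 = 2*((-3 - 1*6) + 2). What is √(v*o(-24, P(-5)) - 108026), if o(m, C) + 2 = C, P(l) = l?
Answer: I*√107942 ≈ 328.55*I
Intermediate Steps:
o(m, C) = -2 + C
v = -12 (v = 2 + 2*((-3 - 1*6) + 2) = 2 + 2*((-3 - 6) + 2) = 2 + 2*(-9 + 2) = 2 + 2*(-7) = 2 - 14 = -12)
√(v*o(-24, P(-5)) - 108026) = √(-12*(-2 - 5) - 108026) = √(-12*(-7) - 108026) = √(84 - 108026) = √(-107942) = I*√107942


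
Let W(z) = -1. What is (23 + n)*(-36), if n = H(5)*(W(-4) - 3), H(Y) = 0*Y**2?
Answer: -828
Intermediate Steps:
H(Y) = 0
n = 0 (n = 0*(-1 - 3) = 0*(-4) = 0)
(23 + n)*(-36) = (23 + 0)*(-36) = 23*(-36) = -828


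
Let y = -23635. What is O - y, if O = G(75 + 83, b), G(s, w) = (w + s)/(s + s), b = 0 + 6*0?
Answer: 47271/2 ≈ 23636.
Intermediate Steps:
b = 0 (b = 0 + 0 = 0)
G(s, w) = (s + w)/(2*s) (G(s, w) = (s + w)/((2*s)) = (s + w)*(1/(2*s)) = (s + w)/(2*s))
O = ½ (O = ((75 + 83) + 0)/(2*(75 + 83)) = (½)*(158 + 0)/158 = (½)*(1/158)*158 = ½ ≈ 0.50000)
O - y = ½ - 1*(-23635) = ½ + 23635 = 47271/2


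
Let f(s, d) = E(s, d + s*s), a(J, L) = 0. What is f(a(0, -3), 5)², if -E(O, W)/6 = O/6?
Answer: 0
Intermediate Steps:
E(O, W) = -O (E(O, W) = -6*O/6 = -O)
f(s, d) = -s
f(a(0, -3), 5)² = (-1*0)² = 0² = 0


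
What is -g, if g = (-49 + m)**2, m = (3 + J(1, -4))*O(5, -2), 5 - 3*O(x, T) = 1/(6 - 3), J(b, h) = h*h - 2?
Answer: -41209/81 ≈ -508.75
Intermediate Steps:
J(b, h) = -2 + h**2 (J(b, h) = h**2 - 2 = -2 + h**2)
O(x, T) = 14/9 (O(x, T) = 5/3 - 1/(3*(6 - 3)) = 5/3 - 1/3/3 = 5/3 - 1/3*1/3 = 5/3 - 1/9 = 14/9)
m = 238/9 (m = (3 + (-2 + (-4)**2))*(14/9) = (3 + (-2 + 16))*(14/9) = (3 + 14)*(14/9) = 17*(14/9) = 238/9 ≈ 26.444)
g = 41209/81 (g = (-49 + 238/9)**2 = (-203/9)**2 = 41209/81 ≈ 508.75)
-g = -1*41209/81 = -41209/81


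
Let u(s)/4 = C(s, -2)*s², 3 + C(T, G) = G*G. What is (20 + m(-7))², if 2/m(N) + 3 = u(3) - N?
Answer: 160801/400 ≈ 402.00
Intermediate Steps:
C(T, G) = -3 + G² (C(T, G) = -3 + G*G = -3 + G²)
u(s) = 4*s² (u(s) = 4*((-3 + (-2)²)*s²) = 4*((-3 + 4)*s²) = 4*(1*s²) = 4*s²)
m(N) = 2/(33 - N) (m(N) = 2/(-3 + (4*3² - N)) = 2/(-3 + (4*9 - N)) = 2/(-3 + (36 - N)) = 2/(33 - N))
(20 + m(-7))² = (20 - 2/(-33 - 7))² = (20 - 2/(-40))² = (20 - 2*(-1/40))² = (20 + 1/20)² = (401/20)² = 160801/400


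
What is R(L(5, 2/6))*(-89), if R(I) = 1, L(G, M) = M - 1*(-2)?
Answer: -89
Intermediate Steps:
L(G, M) = 2 + M (L(G, M) = M + 2 = 2 + M)
R(L(5, 2/6))*(-89) = 1*(-89) = -89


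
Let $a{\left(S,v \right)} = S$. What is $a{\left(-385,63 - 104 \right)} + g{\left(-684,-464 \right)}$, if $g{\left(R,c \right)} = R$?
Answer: $-1069$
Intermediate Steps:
$a{\left(-385,63 - 104 \right)} + g{\left(-684,-464 \right)} = -385 - 684 = -1069$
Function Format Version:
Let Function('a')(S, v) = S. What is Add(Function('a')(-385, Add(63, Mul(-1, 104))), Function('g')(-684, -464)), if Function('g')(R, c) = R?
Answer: -1069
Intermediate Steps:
Add(Function('a')(-385, Add(63, Mul(-1, 104))), Function('g')(-684, -464)) = Add(-385, -684) = -1069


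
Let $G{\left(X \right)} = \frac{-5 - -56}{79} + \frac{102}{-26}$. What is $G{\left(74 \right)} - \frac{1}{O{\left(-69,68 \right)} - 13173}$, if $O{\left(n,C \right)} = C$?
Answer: $- \frac{44110403}{13458835} \approx -3.2774$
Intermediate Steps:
$G{\left(X \right)} = - \frac{3366}{1027}$ ($G{\left(X \right)} = \left(-5 + 56\right) \frac{1}{79} + 102 \left(- \frac{1}{26}\right) = 51 \cdot \frac{1}{79} - \frac{51}{13} = \frac{51}{79} - \frac{51}{13} = - \frac{3366}{1027}$)
$G{\left(74 \right)} - \frac{1}{O{\left(-69,68 \right)} - 13173} = - \frac{3366}{1027} - \frac{1}{68 - 13173} = - \frac{3366}{1027} - \frac{1}{-13105} = - \frac{3366}{1027} - - \frac{1}{13105} = - \frac{3366}{1027} + \frac{1}{13105} = - \frac{44110403}{13458835}$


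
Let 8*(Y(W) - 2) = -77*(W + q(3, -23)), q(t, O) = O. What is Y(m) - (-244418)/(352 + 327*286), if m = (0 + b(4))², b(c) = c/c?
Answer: 40619971/187748 ≈ 216.35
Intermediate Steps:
b(c) = 1
m = 1 (m = (0 + 1)² = 1² = 1)
Y(W) = 1787/8 - 77*W/8 (Y(W) = 2 + (-77*(W - 23))/8 = 2 + (-77*(-23 + W))/8 = 2 + (1771 - 77*W)/8 = 2 + (1771/8 - 77*W/8) = 1787/8 - 77*W/8)
Y(m) - (-244418)/(352 + 327*286) = (1787/8 - 77/8*1) - (-244418)/(352 + 327*286) = (1787/8 - 77/8) - (-244418)/(352 + 93522) = 855/4 - (-244418)/93874 = 855/4 - 1*(-122209/46937) = 855/4 + 122209/46937 = 40619971/187748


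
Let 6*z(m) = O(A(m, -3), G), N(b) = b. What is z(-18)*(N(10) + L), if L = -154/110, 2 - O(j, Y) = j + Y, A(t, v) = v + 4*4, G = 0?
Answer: -473/30 ≈ -15.767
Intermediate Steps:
A(t, v) = 16 + v (A(t, v) = v + 16 = 16 + v)
O(j, Y) = 2 - Y - j (O(j, Y) = 2 - (j + Y) = 2 - (Y + j) = 2 + (-Y - j) = 2 - Y - j)
L = -7/5 (L = -154*1/110 = -7/5 ≈ -1.4000)
z(m) = -11/6 (z(m) = (2 - 1*0 - (16 - 3))/6 = (2 + 0 - 1*13)/6 = (2 + 0 - 13)/6 = (1/6)*(-11) = -11/6)
z(-18)*(N(10) + L) = -11*(10 - 7/5)/6 = -11/6*43/5 = -473/30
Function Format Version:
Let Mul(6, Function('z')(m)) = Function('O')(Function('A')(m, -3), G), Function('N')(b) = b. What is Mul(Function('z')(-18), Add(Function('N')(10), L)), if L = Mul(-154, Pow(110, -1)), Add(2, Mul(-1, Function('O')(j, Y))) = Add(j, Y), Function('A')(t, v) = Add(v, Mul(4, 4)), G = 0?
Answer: Rational(-473, 30) ≈ -15.767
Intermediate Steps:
Function('A')(t, v) = Add(16, v) (Function('A')(t, v) = Add(v, 16) = Add(16, v))
Function('O')(j, Y) = Add(2, Mul(-1, Y), Mul(-1, j)) (Function('O')(j, Y) = Add(2, Mul(-1, Add(j, Y))) = Add(2, Mul(-1, Add(Y, j))) = Add(2, Add(Mul(-1, Y), Mul(-1, j))) = Add(2, Mul(-1, Y), Mul(-1, j)))
L = Rational(-7, 5) (L = Mul(-154, Rational(1, 110)) = Rational(-7, 5) ≈ -1.4000)
Function('z')(m) = Rational(-11, 6) (Function('z')(m) = Mul(Rational(1, 6), Add(2, Mul(-1, 0), Mul(-1, Add(16, -3)))) = Mul(Rational(1, 6), Add(2, 0, Mul(-1, 13))) = Mul(Rational(1, 6), Add(2, 0, -13)) = Mul(Rational(1, 6), -11) = Rational(-11, 6))
Mul(Function('z')(-18), Add(Function('N')(10), L)) = Mul(Rational(-11, 6), Add(10, Rational(-7, 5))) = Mul(Rational(-11, 6), Rational(43, 5)) = Rational(-473, 30)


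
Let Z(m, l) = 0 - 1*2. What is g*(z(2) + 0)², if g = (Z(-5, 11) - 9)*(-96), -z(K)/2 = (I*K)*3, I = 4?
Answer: 2433024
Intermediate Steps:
Z(m, l) = -2 (Z(m, l) = 0 - 2 = -2)
z(K) = -24*K (z(K) = -2*4*K*3 = -24*K)
g = 1056 (g = (-2 - 9)*(-96) = -11*(-96) = 1056)
g*(z(2) + 0)² = 1056*(-24*2 + 0)² = 1056*(-48 + 0)² = 1056*(-48)² = 1056*2304 = 2433024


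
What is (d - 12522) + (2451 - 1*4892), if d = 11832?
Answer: -3131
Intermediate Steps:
(d - 12522) + (2451 - 1*4892) = (11832 - 12522) + (2451 - 1*4892) = -690 + (2451 - 4892) = -690 - 2441 = -3131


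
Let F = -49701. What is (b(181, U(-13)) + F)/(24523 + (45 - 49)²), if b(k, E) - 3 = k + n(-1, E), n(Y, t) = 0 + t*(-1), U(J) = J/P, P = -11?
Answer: -544700/269929 ≈ -2.0179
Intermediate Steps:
U(J) = -J/11 (U(J) = J/(-11) = J*(-1/11) = -J/11)
n(Y, t) = -t (n(Y, t) = 0 - t = -t)
b(k, E) = 3 + k - E (b(k, E) = 3 + (k - E) = 3 + k - E)
(b(181, U(-13)) + F)/(24523 + (45 - 49)²) = ((3 + 181 - (-1)*(-13)/11) - 49701)/(24523 + (45 - 49)²) = ((3 + 181 - 1*13/11) - 49701)/(24523 + (-4)²) = ((3 + 181 - 13/11) - 49701)/(24523 + 16) = (2011/11 - 49701)/24539 = -544700/11*1/24539 = -544700/269929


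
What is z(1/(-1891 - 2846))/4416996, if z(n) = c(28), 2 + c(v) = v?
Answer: 13/2208498 ≈ 5.8864e-6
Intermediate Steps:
c(v) = -2 + v
z(n) = 26 (z(n) = -2 + 28 = 26)
z(1/(-1891 - 2846))/4416996 = 26/4416996 = 26*(1/4416996) = 13/2208498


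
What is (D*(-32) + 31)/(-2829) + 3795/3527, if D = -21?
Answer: 8256574/9977883 ≈ 0.82749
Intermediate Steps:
(D*(-32) + 31)/(-2829) + 3795/3527 = (-21*(-32) + 31)/(-2829) + 3795/3527 = (672 + 31)*(-1/2829) + 3795*(1/3527) = 703*(-1/2829) + 3795/3527 = -703/2829 + 3795/3527 = 8256574/9977883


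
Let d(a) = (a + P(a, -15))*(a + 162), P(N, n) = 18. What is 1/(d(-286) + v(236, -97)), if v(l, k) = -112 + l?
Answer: 1/33356 ≈ 2.9980e-5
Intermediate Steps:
d(a) = (18 + a)*(162 + a) (d(a) = (a + 18)*(a + 162) = (18 + a)*(162 + a))
1/(d(-286) + v(236, -97)) = 1/((2916 + (-286)² + 180*(-286)) + (-112 + 236)) = 1/((2916 + 81796 - 51480) + 124) = 1/(33232 + 124) = 1/33356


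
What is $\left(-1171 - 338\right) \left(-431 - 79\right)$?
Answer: $769590$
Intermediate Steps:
$\left(-1171 - 338\right) \left(-431 - 79\right) = \left(-1509\right) \left(-510\right) = 769590$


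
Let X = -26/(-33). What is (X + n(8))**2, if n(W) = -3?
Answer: 5329/1089 ≈ 4.8935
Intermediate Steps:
X = 26/33 (X = -26*(-1/33) = 26/33 ≈ 0.78788)
(X + n(8))**2 = (26/33 - 3)**2 = (-73/33)**2 = 5329/1089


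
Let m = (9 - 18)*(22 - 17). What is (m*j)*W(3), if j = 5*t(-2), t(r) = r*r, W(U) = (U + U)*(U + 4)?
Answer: -37800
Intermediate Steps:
W(U) = 2*U*(4 + U) (W(U) = (2*U)*(4 + U) = 2*U*(4 + U))
t(r) = r²
m = -45 (m = -9*5 = -45)
j = 20 (j = 5*(-2)² = 5*4 = 20)
(m*j)*W(3) = (-45*20)*(2*3*(4 + 3)) = -1800*3*7 = -900*42 = -37800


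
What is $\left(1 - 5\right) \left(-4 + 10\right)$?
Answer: $-24$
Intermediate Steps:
$\left(1 - 5\right) \left(-4 + 10\right) = \left(1 - 5\right) 6 = \left(-4\right) 6 = -24$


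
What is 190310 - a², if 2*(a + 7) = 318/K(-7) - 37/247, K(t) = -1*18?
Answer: 104356648166/549081 ≈ 1.9006e+5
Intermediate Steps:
K(t) = -18
a = -11788/741 (a = -7 + (318/(-18) - 37/247)/2 = -7 + (318*(-1/18) - 37*1/247)/2 = -7 + (-53/3 - 37/247)/2 = -7 + (½)*(-13202/741) = -7 - 6601/741 = -11788/741 ≈ -15.908)
190310 - a² = 190310 - (-11788/741)² = 190310 - 1*138956944/549081 = 190310 - 138956944/549081 = 104356648166/549081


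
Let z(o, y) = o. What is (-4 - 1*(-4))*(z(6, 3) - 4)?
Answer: 0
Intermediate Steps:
(-4 - 1*(-4))*(z(6, 3) - 4) = (-4 - 1*(-4))*(6 - 4) = (-4 + 4)*2 = 0*2 = 0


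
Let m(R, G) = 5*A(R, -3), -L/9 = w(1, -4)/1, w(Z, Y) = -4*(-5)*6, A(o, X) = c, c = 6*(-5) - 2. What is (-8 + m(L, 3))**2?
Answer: 28224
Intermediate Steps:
c = -32 (c = -30 - 2 = -32)
A(o, X) = -32
w(Z, Y) = 120 (w(Z, Y) = 20*6 = 120)
L = -1080 (L = -1080/1 = -1080 ≈ -1080.0)
m(R, G) = -160 (m(R, G) = 5*(-32) = -160)
(-8 + m(L, 3))**2 = (-8 - 160)**2 = (-168)**2 = 28224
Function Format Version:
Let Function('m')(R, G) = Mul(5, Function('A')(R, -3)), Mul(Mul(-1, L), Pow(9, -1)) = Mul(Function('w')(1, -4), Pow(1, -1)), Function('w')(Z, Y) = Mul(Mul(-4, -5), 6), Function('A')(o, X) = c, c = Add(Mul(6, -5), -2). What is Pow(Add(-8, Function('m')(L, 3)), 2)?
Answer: 28224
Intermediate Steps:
c = -32 (c = Add(-30, -2) = -32)
Function('A')(o, X) = -32
Function('w')(Z, Y) = 120 (Function('w')(Z, Y) = Mul(20, 6) = 120)
L = -1080 (L = Mul(-9, Mul(120, Pow(1, -1))) = Mul(-9, Mul(120, 1)) = Mul(-9, 120) = -1080)
Function('m')(R, G) = -160 (Function('m')(R, G) = Mul(5, -32) = -160)
Pow(Add(-8, Function('m')(L, 3)), 2) = Pow(Add(-8, -160), 2) = Pow(-168, 2) = 28224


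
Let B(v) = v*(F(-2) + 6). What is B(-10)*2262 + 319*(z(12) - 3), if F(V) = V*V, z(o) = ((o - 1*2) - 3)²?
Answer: -211526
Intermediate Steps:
z(o) = (-5 + o)² (z(o) = ((o - 2) - 3)² = ((-2 + o) - 3)² = (-5 + o)²)
F(V) = V²
B(v) = 10*v (B(v) = v*((-2)² + 6) = v*(4 + 6) = v*10 = 10*v)
B(-10)*2262 + 319*(z(12) - 3) = (10*(-10))*2262 + 319*((-5 + 12)² - 3) = -100*2262 + 319*(7² - 3) = -226200 + 319*(49 - 3) = -226200 + 319*46 = -226200 + 14674 = -211526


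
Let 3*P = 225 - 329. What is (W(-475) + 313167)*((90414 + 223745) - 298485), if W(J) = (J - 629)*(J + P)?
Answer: 13727900486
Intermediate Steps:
P = -104/3 (P = (225 - 329)/3 = (⅓)*(-104) = -104/3 ≈ -34.667)
W(J) = (-629 + J)*(-104/3 + J) (W(J) = (J - 629)*(J - 104/3) = (-629 + J)*(-104/3 + J))
(W(-475) + 313167)*((90414 + 223745) - 298485) = ((65416/3 + (-475)² - 1991/3*(-475)) + 313167)*((90414 + 223745) - 298485) = ((65416/3 + 225625 + 945725/3) + 313167)*(314159 - 298485) = (562672 + 313167)*15674 = 875839*15674 = 13727900486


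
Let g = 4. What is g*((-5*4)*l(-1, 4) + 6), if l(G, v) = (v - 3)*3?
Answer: -216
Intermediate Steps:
l(G, v) = -9 + 3*v (l(G, v) = (-3 + v)*3 = -9 + 3*v)
g*((-5*4)*l(-1, 4) + 6) = 4*((-5*4)*(-9 + 3*4) + 6) = 4*(-20*(-9 + 12) + 6) = 4*(-20*3 + 6) = 4*(-60 + 6) = 4*(-54) = -216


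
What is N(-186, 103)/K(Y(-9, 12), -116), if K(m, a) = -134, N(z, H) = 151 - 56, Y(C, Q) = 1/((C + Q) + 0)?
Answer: -95/134 ≈ -0.70895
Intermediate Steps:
Y(C, Q) = 1/(C + Q)
N(z, H) = 95
N(-186, 103)/K(Y(-9, 12), -116) = 95/(-134) = 95*(-1/134) = -95/134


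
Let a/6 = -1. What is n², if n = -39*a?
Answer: 54756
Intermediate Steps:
a = -6 (a = 6*(-1) = -6)
n = 234 (n = -39*(-6) = 234)
n² = 234² = 54756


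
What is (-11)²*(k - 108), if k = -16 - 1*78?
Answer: -24442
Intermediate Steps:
k = -94 (k = -16 - 78 = -94)
(-11)²*(k - 108) = (-11)²*(-94 - 108) = 121*(-202) = -24442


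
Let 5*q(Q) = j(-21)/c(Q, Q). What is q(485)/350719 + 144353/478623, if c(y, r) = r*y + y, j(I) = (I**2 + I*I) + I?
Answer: 6629650193514917/21981552462750150 ≈ 0.30160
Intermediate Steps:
j(I) = I + 2*I**2 (j(I) = (I**2 + I**2) + I = 2*I**2 + I = I + 2*I**2)
c(y, r) = y + r*y
q(Q) = 861/(5*Q*(1 + Q)) (q(Q) = ((-21*(1 + 2*(-21)))/((Q*(1 + Q))))/5 = ((-21*(1 - 42))*(1/(Q*(1 + Q))))/5 = ((-21*(-41))*(1/(Q*(1 + Q))))/5 = (861*(1/(Q*(1 + Q))))/5 = (861/(Q*(1 + Q)))/5 = 861/(5*Q*(1 + Q)))
q(485)/350719 + 144353/478623 = ((861/5)/(485*(1 + 485)))/350719 + 144353/478623 = ((861/5)*(1/485)/486)*(1/350719) + 144353*(1/478623) = ((861/5)*(1/485)*(1/486))*(1/350719) + 144353/478623 = (287/392850)*(1/350719) + 144353/478623 = 287/137779959150 + 144353/478623 = 6629650193514917/21981552462750150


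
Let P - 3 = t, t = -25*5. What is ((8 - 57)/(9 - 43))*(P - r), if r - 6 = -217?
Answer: 4361/34 ≈ 128.26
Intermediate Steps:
t = -125
r = -211 (r = 6 - 217 = -211)
P = -122 (P = 3 - 125 = -122)
((8 - 57)/(9 - 43))*(P - r) = ((8 - 57)/(9 - 43))*(-122 - 1*(-211)) = (-49/(-34))*(-122 + 211) = -49*(-1/34)*89 = (49/34)*89 = 4361/34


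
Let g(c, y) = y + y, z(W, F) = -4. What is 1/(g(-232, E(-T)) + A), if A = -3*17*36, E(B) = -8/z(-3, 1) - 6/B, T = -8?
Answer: -2/3667 ≈ -0.00054540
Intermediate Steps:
E(B) = 2 - 6/B (E(B) = -8/(-4) - 6/B = -8*(-¼) - 6/B = 2 - 6/B)
g(c, y) = 2*y
A = -1836 (A = -51*36 = -1836)
1/(g(-232, E(-T)) + A) = 1/(2*(2 - 6/((-1*(-8)))) - 1836) = 1/(2*(2 - 6/8) - 1836) = 1/(2*(2 - 6*⅛) - 1836) = 1/(2*(2 - ¾) - 1836) = 1/(2*(5/4) - 1836) = 1/(5/2 - 1836) = 1/(-3667/2) = -2/3667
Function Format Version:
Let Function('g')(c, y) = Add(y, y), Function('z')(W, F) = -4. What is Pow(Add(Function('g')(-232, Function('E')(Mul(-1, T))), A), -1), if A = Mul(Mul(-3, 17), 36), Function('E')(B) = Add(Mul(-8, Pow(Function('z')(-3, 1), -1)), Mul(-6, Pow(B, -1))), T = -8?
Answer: Rational(-2, 3667) ≈ -0.00054540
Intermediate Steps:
Function('E')(B) = Add(2, Mul(-6, Pow(B, -1))) (Function('E')(B) = Add(Mul(-8, Pow(-4, -1)), Mul(-6, Pow(B, -1))) = Add(Mul(-8, Rational(-1, 4)), Mul(-6, Pow(B, -1))) = Add(2, Mul(-6, Pow(B, -1))))
Function('g')(c, y) = Mul(2, y)
A = -1836 (A = Mul(-51, 36) = -1836)
Pow(Add(Function('g')(-232, Function('E')(Mul(-1, T))), A), -1) = Pow(Add(Mul(2, Add(2, Mul(-6, Pow(Mul(-1, -8), -1)))), -1836), -1) = Pow(Add(Mul(2, Add(2, Mul(-6, Pow(8, -1)))), -1836), -1) = Pow(Add(Mul(2, Add(2, Mul(-6, Rational(1, 8)))), -1836), -1) = Pow(Add(Mul(2, Add(2, Rational(-3, 4))), -1836), -1) = Pow(Add(Mul(2, Rational(5, 4)), -1836), -1) = Pow(Add(Rational(5, 2), -1836), -1) = Pow(Rational(-3667, 2), -1) = Rational(-2, 3667)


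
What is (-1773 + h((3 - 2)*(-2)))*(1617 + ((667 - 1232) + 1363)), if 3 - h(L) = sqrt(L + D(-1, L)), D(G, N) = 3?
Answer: -4276965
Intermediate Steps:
h(L) = 3 - sqrt(3 + L) (h(L) = 3 - sqrt(L + 3) = 3 - sqrt(3 + L))
(-1773 + h((3 - 2)*(-2)))*(1617 + ((667 - 1232) + 1363)) = (-1773 + (3 - sqrt(3 + (3 - 2)*(-2))))*(1617 + ((667 - 1232) + 1363)) = (-1773 + (3 - sqrt(3 + 1*(-2))))*(1617 + (-565 + 1363)) = (-1773 + (3 - sqrt(3 - 2)))*(1617 + 798) = (-1773 + (3 - sqrt(1)))*2415 = (-1773 + (3 - 1*1))*2415 = (-1773 + (3 - 1))*2415 = (-1773 + 2)*2415 = -1771*2415 = -4276965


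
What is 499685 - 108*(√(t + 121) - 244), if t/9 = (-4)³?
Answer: 526037 - 108*I*√455 ≈ 5.2604e+5 - 2303.7*I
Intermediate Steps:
t = -576 (t = 9*(-4)³ = 9*(-64) = -576)
499685 - 108*(√(t + 121) - 244) = 499685 - 108*(√(-576 + 121) - 244) = 499685 - 108*(√(-455) - 244) = 499685 - 108*(I*√455 - 244) = 499685 - 108*(-244 + I*√455) = 499685 + (26352 - 108*I*√455) = 526037 - 108*I*√455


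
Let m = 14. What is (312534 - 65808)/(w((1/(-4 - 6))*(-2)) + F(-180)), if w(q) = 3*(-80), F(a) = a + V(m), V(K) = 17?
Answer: -246726/403 ≈ -612.22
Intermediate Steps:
F(a) = 17 + a (F(a) = a + 17 = 17 + a)
w(q) = -240
(312534 - 65808)/(w((1/(-4 - 6))*(-2)) + F(-180)) = (312534 - 65808)/(-240 + (17 - 180)) = 246726/(-240 - 163) = 246726/(-403) = 246726*(-1/403) = -246726/403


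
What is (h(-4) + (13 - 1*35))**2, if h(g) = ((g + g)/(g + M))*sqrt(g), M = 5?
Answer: 228 + 704*I ≈ 228.0 + 704.0*I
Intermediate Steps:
h(g) = 2*g**(3/2)/(5 + g) (h(g) = ((g + g)/(g + 5))*sqrt(g) = ((2*g)/(5 + g))*sqrt(g) = (2*g/(5 + g))*sqrt(g) = 2*g**(3/2)/(5 + g))
(h(-4) + (13 - 1*35))**2 = (2*(-4)**(3/2)/(5 - 4) + (13 - 1*35))**2 = (2*(-8*I)/1 + (13 - 35))**2 = (2*(-8*I)*1 - 22)**2 = (-16*I - 22)**2 = (-22 - 16*I)**2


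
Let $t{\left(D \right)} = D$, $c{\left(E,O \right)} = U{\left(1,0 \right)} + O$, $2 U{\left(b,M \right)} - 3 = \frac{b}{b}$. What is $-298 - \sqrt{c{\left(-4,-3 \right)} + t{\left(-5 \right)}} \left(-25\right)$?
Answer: $-298 + 25 i \sqrt{6} \approx -298.0 + 61.237 i$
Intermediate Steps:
$U{\left(b,M \right)} = 2$ ($U{\left(b,M \right)} = \frac{3}{2} + \frac{b \frac{1}{b}}{2} = \frac{3}{2} + \frac{1}{2} \cdot 1 = \frac{3}{2} + \frac{1}{2} = 2$)
$c{\left(E,O \right)} = 2 + O$
$-298 - \sqrt{c{\left(-4,-3 \right)} + t{\left(-5 \right)}} \left(-25\right) = -298 - \sqrt{\left(2 - 3\right) - 5} \left(-25\right) = -298 - \sqrt{-1 - 5} \left(-25\right) = -298 - \sqrt{-6} \left(-25\right) = -298 - i \sqrt{6} \left(-25\right) = -298 - - 25 i \sqrt{6} = -298 + 25 i \sqrt{6}$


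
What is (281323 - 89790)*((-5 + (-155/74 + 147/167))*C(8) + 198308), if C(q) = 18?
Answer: 234561646729147/6179 ≈ 3.7961e+10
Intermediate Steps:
(281323 - 89790)*((-5 + (-155/74 + 147/167))*C(8) + 198308) = (281323 - 89790)*((-5 + (-155/74 + 147/167))*18 + 198308) = 191533*((-5 + (-155*1/74 + 147*(1/167)))*18 + 198308) = 191533*((-5 + (-155/74 + 147/167))*18 + 198308) = 191533*((-5 - 15007/12358)*18 + 198308) = 191533*(-76797/12358*18 + 198308) = 191533*(-691173/6179 + 198308) = 191533*(1224653959/6179) = 234561646729147/6179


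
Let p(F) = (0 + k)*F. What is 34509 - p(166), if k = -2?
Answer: 34841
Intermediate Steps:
p(F) = -2*F (p(F) = (0 - 2)*F = -2*F)
34509 - p(166) = 34509 - (-2)*166 = 34509 - 1*(-332) = 34509 + 332 = 34841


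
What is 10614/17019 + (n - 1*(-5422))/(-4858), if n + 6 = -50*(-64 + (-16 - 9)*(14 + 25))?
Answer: -2526637/225897 ≈ -11.185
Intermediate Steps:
n = 51944 (n = -6 - 50*(-64 + (-16 - 9)*(14 + 25)) = -6 - 50*(-64 - 25*39) = -6 - 50*(-64 - 975) = -6 - 50*(-1039) = -6 + 51950 = 51944)
10614/17019 + (n - 1*(-5422))/(-4858) = 10614/17019 + (51944 - 1*(-5422))/(-4858) = 10614*(1/17019) + (51944 + 5422)*(-1/4858) = 58/93 + 57366*(-1/4858) = 58/93 - 28683/2429 = -2526637/225897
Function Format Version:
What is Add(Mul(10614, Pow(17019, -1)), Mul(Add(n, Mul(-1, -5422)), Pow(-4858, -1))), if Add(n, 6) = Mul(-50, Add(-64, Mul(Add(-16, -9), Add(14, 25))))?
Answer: Rational(-2526637, 225897) ≈ -11.185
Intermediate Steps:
n = 51944 (n = Add(-6, Mul(-50, Add(-64, Mul(Add(-16, -9), Add(14, 25))))) = Add(-6, Mul(-50, Add(-64, Mul(-25, 39)))) = Add(-6, Mul(-50, Add(-64, -975))) = Add(-6, Mul(-50, -1039)) = Add(-6, 51950) = 51944)
Add(Mul(10614, Pow(17019, -1)), Mul(Add(n, Mul(-1, -5422)), Pow(-4858, -1))) = Add(Mul(10614, Pow(17019, -1)), Mul(Add(51944, Mul(-1, -5422)), Pow(-4858, -1))) = Add(Mul(10614, Rational(1, 17019)), Mul(Add(51944, 5422), Rational(-1, 4858))) = Add(Rational(58, 93), Mul(57366, Rational(-1, 4858))) = Add(Rational(58, 93), Rational(-28683, 2429)) = Rational(-2526637, 225897)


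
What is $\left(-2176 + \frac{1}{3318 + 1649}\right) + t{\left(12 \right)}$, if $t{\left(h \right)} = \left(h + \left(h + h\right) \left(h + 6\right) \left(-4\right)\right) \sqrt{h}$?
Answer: $- \frac{10808191}{4967} - 3432 \sqrt{3} \approx -8120.4$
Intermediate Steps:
$t{\left(h \right)} = \sqrt{h} \left(h - 8 h \left(6 + h\right)\right)$ ($t{\left(h \right)} = \left(h + 2 h \left(6 + h\right) \left(-4\right)\right) \sqrt{h} = \left(h - 8 h \left(6 + h\right)\right) \sqrt{h} = \sqrt{h} \left(h - 8 h \left(6 + h\right)\right)$)
$\left(-2176 + \frac{1}{3318 + 1649}\right) + t{\left(12 \right)} = \left(-2176 + \frac{1}{3318 + 1649}\right) + 12^{\frac{3}{2}} \left(-47 - 96\right) = \left(-2176 + \frac{1}{4967}\right) + 24 \sqrt{3} \left(-47 - 96\right) = \left(-2176 + \frac{1}{4967}\right) + 24 \sqrt{3} \left(-143\right) = - \frac{10808191}{4967} - 3432 \sqrt{3}$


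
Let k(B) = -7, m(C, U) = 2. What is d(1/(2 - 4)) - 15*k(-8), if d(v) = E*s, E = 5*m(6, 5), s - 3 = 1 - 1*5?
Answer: 95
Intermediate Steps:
s = -1 (s = 3 + (1 - 1*5) = 3 + (1 - 5) = 3 - 4 = -1)
E = 10 (E = 5*2 = 10)
d(v) = -10 (d(v) = 10*(-1) = -10)
d(1/(2 - 4)) - 15*k(-8) = -10 - 15*(-7) = -10 + 105 = 95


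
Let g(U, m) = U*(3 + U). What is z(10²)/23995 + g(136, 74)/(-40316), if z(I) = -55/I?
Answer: -2268118269/4836912100 ≈ -0.46892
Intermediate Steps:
z(10²)/23995 + g(136, 74)/(-40316) = -55/(10²)/23995 + (136*(3 + 136))/(-40316) = -55/100*(1/23995) + (136*139)*(-1/40316) = -55*1/100*(1/23995) + 18904*(-1/40316) = -11/20*1/23995 - 4726/10079 = -11/479900 - 4726/10079 = -2268118269/4836912100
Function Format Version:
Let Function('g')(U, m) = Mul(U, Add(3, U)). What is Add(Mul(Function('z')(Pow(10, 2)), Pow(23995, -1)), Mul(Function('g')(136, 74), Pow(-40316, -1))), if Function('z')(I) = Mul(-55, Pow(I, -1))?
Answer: Rational(-2268118269, 4836912100) ≈ -0.46892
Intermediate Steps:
Add(Mul(Function('z')(Pow(10, 2)), Pow(23995, -1)), Mul(Function('g')(136, 74), Pow(-40316, -1))) = Add(Mul(Mul(-55, Pow(Pow(10, 2), -1)), Pow(23995, -1)), Mul(Mul(136, Add(3, 136)), Pow(-40316, -1))) = Add(Mul(Mul(-55, Pow(100, -1)), Rational(1, 23995)), Mul(Mul(136, 139), Rational(-1, 40316))) = Add(Mul(Mul(-55, Rational(1, 100)), Rational(1, 23995)), Mul(18904, Rational(-1, 40316))) = Add(Mul(Rational(-11, 20), Rational(1, 23995)), Rational(-4726, 10079)) = Add(Rational(-11, 479900), Rational(-4726, 10079)) = Rational(-2268118269, 4836912100)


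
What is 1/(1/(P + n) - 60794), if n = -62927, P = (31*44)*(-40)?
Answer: -117487/7142504679 ≈ -1.6449e-5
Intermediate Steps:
P = -54560 (P = 1364*(-40) = -54560)
1/(1/(P + n) - 60794) = 1/(1/(-54560 - 62927) - 60794) = 1/(1/(-117487) - 60794) = 1/(-1/117487 - 60794) = 1/(-7142504679/117487) = -117487/7142504679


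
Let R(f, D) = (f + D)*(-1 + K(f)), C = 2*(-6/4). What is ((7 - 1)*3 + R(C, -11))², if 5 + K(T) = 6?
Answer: 324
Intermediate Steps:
K(T) = 1 (K(T) = -5 + 6 = 1)
C = -3 (C = 2*(-6*¼) = 2*(-3/2) = -3)
R(f, D) = 0 (R(f, D) = (f + D)*(-1 + 1) = (D + f)*0 = 0)
((7 - 1)*3 + R(C, -11))² = ((7 - 1)*3 + 0)² = (6*3 + 0)² = (18 + 0)² = 18² = 324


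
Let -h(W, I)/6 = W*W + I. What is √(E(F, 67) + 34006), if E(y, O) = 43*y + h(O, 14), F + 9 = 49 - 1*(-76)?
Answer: 2*√2994 ≈ 109.43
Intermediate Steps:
F = 116 (F = -9 + (49 - 1*(-76)) = -9 + (49 + 76) = -9 + 125 = 116)
h(W, I) = -6*I - 6*W² (h(W, I) = -6*(W*W + I) = -6*(W² + I) = -6*(I + W²) = -6*I - 6*W²)
E(y, O) = -84 - 6*O² + 43*y (E(y, O) = 43*y + (-6*14 - 6*O²) = 43*y + (-84 - 6*O²) = -84 - 6*O² + 43*y)
√(E(F, 67) + 34006) = √((-84 - 6*67² + 43*116) + 34006) = √((-84 - 6*4489 + 4988) + 34006) = √((-84 - 26934 + 4988) + 34006) = √(-22030 + 34006) = √11976 = 2*√2994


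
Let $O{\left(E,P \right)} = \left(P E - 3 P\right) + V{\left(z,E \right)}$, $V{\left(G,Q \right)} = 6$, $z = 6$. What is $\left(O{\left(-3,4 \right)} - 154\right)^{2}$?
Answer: $29584$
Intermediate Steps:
$O{\left(E,P \right)} = 6 - 3 P + E P$ ($O{\left(E,P \right)} = \left(P E - 3 P\right) + 6 = \left(E P - 3 P\right) + 6 = \left(- 3 P + E P\right) + 6 = 6 - 3 P + E P$)
$\left(O{\left(-3,4 \right)} - 154\right)^{2} = \left(\left(6 - 12 - 12\right) - 154\right)^{2} = \left(-18 - 154\right)^{2} = \left(-172\right)^{2} = 29584$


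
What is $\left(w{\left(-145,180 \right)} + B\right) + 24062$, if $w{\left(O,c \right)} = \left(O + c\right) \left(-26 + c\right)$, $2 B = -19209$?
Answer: $\frac{39695}{2} \approx 19848.0$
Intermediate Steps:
$B = - \frac{19209}{2}$ ($B = \frac{1}{2} \left(-19209\right) = - \frac{19209}{2} \approx -9604.5$)
$w{\left(O,c \right)} = \left(-26 + c\right) \left(O + c\right)$
$\left(w{\left(-145,180 \right)} + B\right) + 24062 = \left(\left(180^{2} - -3770 - 4680 - 26100\right) - \frac{19209}{2}\right) + 24062 = \left(\left(32400 + 3770 - 4680 - 26100\right) - \frac{19209}{2}\right) + 24062 = \left(5390 - \frac{19209}{2}\right) + 24062 = - \frac{8429}{2} + 24062 = \frac{39695}{2}$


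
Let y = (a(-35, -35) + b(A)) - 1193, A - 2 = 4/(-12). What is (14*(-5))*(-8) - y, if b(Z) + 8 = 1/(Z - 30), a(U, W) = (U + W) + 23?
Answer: 153683/85 ≈ 1808.0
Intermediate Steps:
A = 5/3 (A = 2 + 4/(-12) = 2 + 4*(-1/12) = 2 - 1/3 = 5/3 ≈ 1.6667)
a(U, W) = 23 + U + W
b(Z) = -8 + 1/(-30 + Z) (b(Z) = -8 + 1/(Z - 30) = -8 + 1/(-30 + Z))
y = -106083/85 (y = ((23 - 35 - 35) + (241 - 8*5/3)/(-30 + 5/3)) - 1193 = (-47 + (241 - 40/3)/(-85/3)) - 1193 = (-47 - 3/85*683/3) - 1193 = (-47 - 683/85) - 1193 = -4678/85 - 1193 = -106083/85 ≈ -1248.0)
(14*(-5))*(-8) - y = (14*(-5))*(-8) - 1*(-106083/85) = -70*(-8) + 106083/85 = 560 + 106083/85 = 153683/85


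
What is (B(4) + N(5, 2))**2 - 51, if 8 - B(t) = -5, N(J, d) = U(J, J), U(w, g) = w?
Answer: 273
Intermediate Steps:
N(J, d) = J
B(t) = 13 (B(t) = 8 - 1*(-5) = 8 + 5 = 13)
(B(4) + N(5, 2))**2 - 51 = (13 + 5)**2 - 51 = 18**2 - 51 = 324 - 51 = 273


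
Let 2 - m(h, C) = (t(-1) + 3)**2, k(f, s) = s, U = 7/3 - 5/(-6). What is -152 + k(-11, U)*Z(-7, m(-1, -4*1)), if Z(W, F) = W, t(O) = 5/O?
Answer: -1045/6 ≈ -174.17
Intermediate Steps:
U = 19/6 (U = 7*(1/3) - 5*(-1/6) = 7/3 + 5/6 = 19/6 ≈ 3.1667)
m(h, C) = -2 (m(h, C) = 2 - (5/(-1) + 3)**2 = 2 - (5*(-1) + 3)**2 = 2 - (-5 + 3)**2 = 2 - 1*(-2)**2 = 2 - 1*4 = 2 - 4 = -2)
-152 + k(-11, U)*Z(-7, m(-1, -4*1)) = -152 + (19/6)*(-7) = -152 - 133/6 = -1045/6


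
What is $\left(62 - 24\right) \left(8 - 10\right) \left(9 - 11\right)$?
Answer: $152$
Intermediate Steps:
$\left(62 - 24\right) \left(8 - 10\right) \left(9 - 11\right) = 38 \left(\left(-2\right) \left(-2\right)\right) = 38 \cdot 4 = 152$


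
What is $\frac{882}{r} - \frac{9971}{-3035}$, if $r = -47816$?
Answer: $\frac{237048233}{72560780} \approx 3.2669$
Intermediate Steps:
$\frac{882}{r} - \frac{9971}{-3035} = \frac{882}{-47816} - \frac{9971}{-3035} = 882 \left(- \frac{1}{47816}\right) - - \frac{9971}{3035} = - \frac{441}{23908} + \frac{9971}{3035} = \frac{237048233}{72560780}$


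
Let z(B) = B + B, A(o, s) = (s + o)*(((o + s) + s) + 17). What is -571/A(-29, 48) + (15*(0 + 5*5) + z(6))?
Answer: 617081/1596 ≈ 386.64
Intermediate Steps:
A(o, s) = (o + s)*(17 + o + 2*s) (A(o, s) = (o + s)*((o + 2*s) + 17) = (o + s)*(17 + o + 2*s))
z(B) = 2*B
-571/A(-29, 48) + (15*(0 + 5*5) + z(6)) = -571/((-29)² + 2*48² + 17*(-29) + 17*48 + 3*(-29)*48) + (15*(0 + 5*5) + 2*6) = -571/(841 + 2*2304 - 493 + 816 - 4176) + (15*(0 + 25) + 12) = -571/(841 + 4608 - 493 + 816 - 4176) + (15*25 + 12) = -571/1596 + (375 + 12) = -571*1/1596 + 387 = -571/1596 + 387 = 617081/1596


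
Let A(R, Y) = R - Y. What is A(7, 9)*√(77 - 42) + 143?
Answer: 143 - 2*√35 ≈ 131.17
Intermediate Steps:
A(7, 9)*√(77 - 42) + 143 = (7 - 1*9)*√(77 - 42) + 143 = (7 - 9)*√35 + 143 = -2*√35 + 143 = 143 - 2*√35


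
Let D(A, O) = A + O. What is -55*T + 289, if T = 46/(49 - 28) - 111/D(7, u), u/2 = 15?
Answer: 7004/21 ≈ 333.52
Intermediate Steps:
u = 30 (u = 2*15 = 30)
T = -17/21 (T = 46/(49 - 28) - 111/(7 + 30) = 46/21 - 111/37 = 46*(1/21) - 111*1/37 = 46/21 - 3 = -17/21 ≈ -0.80952)
-55*T + 289 = -55*(-17/21) + 289 = 935/21 + 289 = 7004/21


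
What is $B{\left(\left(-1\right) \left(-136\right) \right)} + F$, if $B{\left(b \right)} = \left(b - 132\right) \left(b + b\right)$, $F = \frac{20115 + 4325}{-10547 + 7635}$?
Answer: $\frac{30229}{28} \approx 1079.6$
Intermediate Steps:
$F = - \frac{235}{28}$ ($F = \frac{24440}{-2912} = 24440 \left(- \frac{1}{2912}\right) = - \frac{235}{28} \approx -8.3929$)
$B{\left(b \right)} = 2 b \left(-132 + b\right)$ ($B{\left(b \right)} = \left(-132 + b\right) 2 b = 2 b \left(-132 + b\right)$)
$B{\left(\left(-1\right) \left(-136\right) \right)} + F = 2 \left(\left(-1\right) \left(-136\right)\right) \left(-132 - -136\right) - \frac{235}{28} = 2 \cdot 136 \left(-132 + 136\right) - \frac{235}{28} = 2 \cdot 136 \cdot 4 - \frac{235}{28} = 1088 - \frac{235}{28} = \frac{30229}{28}$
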